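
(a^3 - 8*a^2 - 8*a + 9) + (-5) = a^3 - 8*a^2 - 8*a + 4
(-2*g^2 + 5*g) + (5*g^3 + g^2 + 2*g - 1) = 5*g^3 - g^2 + 7*g - 1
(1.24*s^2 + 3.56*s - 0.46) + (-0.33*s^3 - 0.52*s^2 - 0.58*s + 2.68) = -0.33*s^3 + 0.72*s^2 + 2.98*s + 2.22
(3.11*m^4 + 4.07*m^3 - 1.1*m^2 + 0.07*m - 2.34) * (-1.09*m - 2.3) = -3.3899*m^5 - 11.5893*m^4 - 8.162*m^3 + 2.4537*m^2 + 2.3896*m + 5.382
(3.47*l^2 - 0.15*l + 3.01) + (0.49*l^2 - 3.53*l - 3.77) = 3.96*l^2 - 3.68*l - 0.76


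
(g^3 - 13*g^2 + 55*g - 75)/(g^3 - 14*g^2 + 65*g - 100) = (g - 3)/(g - 4)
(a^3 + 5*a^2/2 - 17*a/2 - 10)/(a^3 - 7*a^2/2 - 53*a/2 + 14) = (2*a^2 - 3*a - 5)/(2*a^2 - 15*a + 7)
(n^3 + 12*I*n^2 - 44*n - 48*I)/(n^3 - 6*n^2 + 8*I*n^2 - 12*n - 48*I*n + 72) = (n + 4*I)/(n - 6)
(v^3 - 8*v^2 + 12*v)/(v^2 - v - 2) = v*(v - 6)/(v + 1)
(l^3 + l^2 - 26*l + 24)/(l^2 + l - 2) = (l^2 + 2*l - 24)/(l + 2)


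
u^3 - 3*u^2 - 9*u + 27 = (u - 3)^2*(u + 3)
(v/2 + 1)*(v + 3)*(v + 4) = v^3/2 + 9*v^2/2 + 13*v + 12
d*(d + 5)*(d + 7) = d^3 + 12*d^2 + 35*d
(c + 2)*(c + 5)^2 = c^3 + 12*c^2 + 45*c + 50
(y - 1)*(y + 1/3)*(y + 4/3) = y^3 + 2*y^2/3 - 11*y/9 - 4/9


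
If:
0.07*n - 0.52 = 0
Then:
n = 7.43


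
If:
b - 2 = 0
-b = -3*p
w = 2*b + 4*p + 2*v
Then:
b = 2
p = 2/3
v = w/2 - 10/3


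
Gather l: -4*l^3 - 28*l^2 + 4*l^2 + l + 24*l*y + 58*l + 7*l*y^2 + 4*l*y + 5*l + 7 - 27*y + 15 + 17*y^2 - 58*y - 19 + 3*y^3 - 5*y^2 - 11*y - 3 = -4*l^3 - 24*l^2 + l*(7*y^2 + 28*y + 64) + 3*y^3 + 12*y^2 - 96*y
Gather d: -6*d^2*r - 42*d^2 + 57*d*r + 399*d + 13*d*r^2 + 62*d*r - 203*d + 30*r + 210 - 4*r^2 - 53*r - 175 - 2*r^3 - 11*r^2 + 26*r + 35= d^2*(-6*r - 42) + d*(13*r^2 + 119*r + 196) - 2*r^3 - 15*r^2 + 3*r + 70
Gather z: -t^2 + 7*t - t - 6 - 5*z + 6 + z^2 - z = -t^2 + 6*t + z^2 - 6*z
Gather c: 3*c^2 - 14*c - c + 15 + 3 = 3*c^2 - 15*c + 18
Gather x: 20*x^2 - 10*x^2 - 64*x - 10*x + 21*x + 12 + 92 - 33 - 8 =10*x^2 - 53*x + 63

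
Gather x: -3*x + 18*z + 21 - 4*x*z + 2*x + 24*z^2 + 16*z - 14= x*(-4*z - 1) + 24*z^2 + 34*z + 7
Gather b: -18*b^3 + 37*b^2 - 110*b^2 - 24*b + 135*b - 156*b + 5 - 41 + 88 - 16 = -18*b^3 - 73*b^2 - 45*b + 36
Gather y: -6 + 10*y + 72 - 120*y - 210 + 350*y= 240*y - 144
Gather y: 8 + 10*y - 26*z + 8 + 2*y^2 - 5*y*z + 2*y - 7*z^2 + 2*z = 2*y^2 + y*(12 - 5*z) - 7*z^2 - 24*z + 16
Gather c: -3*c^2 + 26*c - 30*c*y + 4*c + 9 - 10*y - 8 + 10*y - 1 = -3*c^2 + c*(30 - 30*y)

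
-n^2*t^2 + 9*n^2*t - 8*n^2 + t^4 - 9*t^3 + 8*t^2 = (-n + t)*(n + t)*(t - 8)*(t - 1)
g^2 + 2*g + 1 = (g + 1)^2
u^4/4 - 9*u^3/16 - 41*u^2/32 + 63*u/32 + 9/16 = (u/4 + 1/2)*(u - 3)*(u - 3/2)*(u + 1/4)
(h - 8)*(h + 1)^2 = h^3 - 6*h^2 - 15*h - 8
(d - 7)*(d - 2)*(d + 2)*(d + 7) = d^4 - 53*d^2 + 196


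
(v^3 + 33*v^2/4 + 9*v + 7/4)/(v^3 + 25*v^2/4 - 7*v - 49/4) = (4*v + 1)/(4*v - 7)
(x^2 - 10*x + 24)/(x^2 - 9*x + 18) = (x - 4)/(x - 3)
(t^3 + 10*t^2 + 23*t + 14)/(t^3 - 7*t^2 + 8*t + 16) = (t^2 + 9*t + 14)/(t^2 - 8*t + 16)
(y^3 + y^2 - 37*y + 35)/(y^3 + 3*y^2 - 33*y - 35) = (y - 1)/(y + 1)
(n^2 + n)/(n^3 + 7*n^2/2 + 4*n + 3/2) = 2*n/(2*n^2 + 5*n + 3)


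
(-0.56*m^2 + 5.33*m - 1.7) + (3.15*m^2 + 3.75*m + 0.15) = 2.59*m^2 + 9.08*m - 1.55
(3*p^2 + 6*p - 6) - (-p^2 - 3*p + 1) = 4*p^2 + 9*p - 7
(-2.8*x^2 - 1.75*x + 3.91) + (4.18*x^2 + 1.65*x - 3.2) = 1.38*x^2 - 0.1*x + 0.71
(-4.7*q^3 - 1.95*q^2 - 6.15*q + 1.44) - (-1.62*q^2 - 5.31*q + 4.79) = -4.7*q^3 - 0.33*q^2 - 0.840000000000001*q - 3.35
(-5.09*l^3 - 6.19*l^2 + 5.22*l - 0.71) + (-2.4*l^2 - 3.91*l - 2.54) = -5.09*l^3 - 8.59*l^2 + 1.31*l - 3.25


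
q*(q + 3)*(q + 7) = q^3 + 10*q^2 + 21*q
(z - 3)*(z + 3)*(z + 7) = z^3 + 7*z^2 - 9*z - 63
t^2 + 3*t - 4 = (t - 1)*(t + 4)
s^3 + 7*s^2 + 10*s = s*(s + 2)*(s + 5)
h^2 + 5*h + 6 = (h + 2)*(h + 3)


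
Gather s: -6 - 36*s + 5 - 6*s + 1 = -42*s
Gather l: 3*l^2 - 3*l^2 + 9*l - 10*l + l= 0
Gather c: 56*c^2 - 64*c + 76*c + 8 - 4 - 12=56*c^2 + 12*c - 8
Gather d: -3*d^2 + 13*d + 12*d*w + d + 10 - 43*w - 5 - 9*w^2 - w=-3*d^2 + d*(12*w + 14) - 9*w^2 - 44*w + 5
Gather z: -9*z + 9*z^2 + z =9*z^2 - 8*z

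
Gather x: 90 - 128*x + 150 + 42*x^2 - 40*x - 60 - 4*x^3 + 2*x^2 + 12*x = -4*x^3 + 44*x^2 - 156*x + 180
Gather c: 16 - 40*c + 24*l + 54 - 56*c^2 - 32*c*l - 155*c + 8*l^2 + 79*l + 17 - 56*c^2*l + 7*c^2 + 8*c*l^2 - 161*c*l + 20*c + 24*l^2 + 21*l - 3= c^2*(-56*l - 49) + c*(8*l^2 - 193*l - 175) + 32*l^2 + 124*l + 84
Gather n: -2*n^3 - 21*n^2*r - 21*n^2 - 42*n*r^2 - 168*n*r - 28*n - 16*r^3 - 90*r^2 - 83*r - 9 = -2*n^3 + n^2*(-21*r - 21) + n*(-42*r^2 - 168*r - 28) - 16*r^3 - 90*r^2 - 83*r - 9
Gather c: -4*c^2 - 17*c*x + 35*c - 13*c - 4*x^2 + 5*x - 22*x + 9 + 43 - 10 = -4*c^2 + c*(22 - 17*x) - 4*x^2 - 17*x + 42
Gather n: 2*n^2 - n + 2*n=2*n^2 + n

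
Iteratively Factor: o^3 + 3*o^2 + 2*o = (o)*(o^2 + 3*o + 2) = o*(o + 2)*(o + 1)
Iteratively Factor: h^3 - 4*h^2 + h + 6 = (h - 3)*(h^2 - h - 2) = (h - 3)*(h - 2)*(h + 1)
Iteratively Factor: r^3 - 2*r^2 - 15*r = (r - 5)*(r^2 + 3*r) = r*(r - 5)*(r + 3)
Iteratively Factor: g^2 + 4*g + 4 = (g + 2)*(g + 2)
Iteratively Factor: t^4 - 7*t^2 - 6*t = (t - 3)*(t^3 + 3*t^2 + 2*t) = (t - 3)*(t + 2)*(t^2 + t) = t*(t - 3)*(t + 2)*(t + 1)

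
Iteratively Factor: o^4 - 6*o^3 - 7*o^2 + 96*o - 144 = (o - 3)*(o^3 - 3*o^2 - 16*o + 48) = (o - 4)*(o - 3)*(o^2 + o - 12) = (o - 4)*(o - 3)*(o + 4)*(o - 3)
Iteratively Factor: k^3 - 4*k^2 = (k)*(k^2 - 4*k) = k*(k - 4)*(k)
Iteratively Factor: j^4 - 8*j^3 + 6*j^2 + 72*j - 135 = (j - 5)*(j^3 - 3*j^2 - 9*j + 27) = (j - 5)*(j - 3)*(j^2 - 9) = (j - 5)*(j - 3)^2*(j + 3)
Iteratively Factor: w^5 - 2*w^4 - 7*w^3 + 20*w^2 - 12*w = (w - 2)*(w^4 - 7*w^2 + 6*w) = (w - 2)^2*(w^3 + 2*w^2 - 3*w) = (w - 2)^2*(w + 3)*(w^2 - w) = w*(w - 2)^2*(w + 3)*(w - 1)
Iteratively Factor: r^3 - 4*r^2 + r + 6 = (r + 1)*(r^2 - 5*r + 6) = (r - 2)*(r + 1)*(r - 3)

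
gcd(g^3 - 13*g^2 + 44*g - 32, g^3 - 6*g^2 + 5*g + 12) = g - 4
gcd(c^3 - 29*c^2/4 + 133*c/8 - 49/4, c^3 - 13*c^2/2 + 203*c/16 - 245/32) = c^2 - 21*c/4 + 49/8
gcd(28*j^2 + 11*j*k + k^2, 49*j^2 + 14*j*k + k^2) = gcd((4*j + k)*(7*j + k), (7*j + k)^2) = 7*j + k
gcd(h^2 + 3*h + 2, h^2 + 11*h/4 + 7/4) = h + 1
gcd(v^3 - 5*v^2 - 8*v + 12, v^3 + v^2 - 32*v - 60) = v^2 - 4*v - 12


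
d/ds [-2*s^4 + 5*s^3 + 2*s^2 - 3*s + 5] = -8*s^3 + 15*s^2 + 4*s - 3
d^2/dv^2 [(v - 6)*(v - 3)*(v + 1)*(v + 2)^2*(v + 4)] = 30*v^4 - 420*v^2 - 324*v + 392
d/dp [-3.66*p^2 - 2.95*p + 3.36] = -7.32*p - 2.95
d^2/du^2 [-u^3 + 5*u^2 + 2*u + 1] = 10 - 6*u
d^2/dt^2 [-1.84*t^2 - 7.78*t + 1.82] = -3.68000000000000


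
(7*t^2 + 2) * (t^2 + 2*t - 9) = 7*t^4 + 14*t^3 - 61*t^2 + 4*t - 18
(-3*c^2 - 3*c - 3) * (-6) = 18*c^2 + 18*c + 18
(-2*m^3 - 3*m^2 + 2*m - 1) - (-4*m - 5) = -2*m^3 - 3*m^2 + 6*m + 4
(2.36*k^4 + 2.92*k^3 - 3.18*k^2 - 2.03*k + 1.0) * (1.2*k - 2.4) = 2.832*k^5 - 2.16*k^4 - 10.824*k^3 + 5.196*k^2 + 6.072*k - 2.4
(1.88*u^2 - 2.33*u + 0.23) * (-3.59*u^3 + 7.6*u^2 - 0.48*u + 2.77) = -6.7492*u^5 + 22.6527*u^4 - 19.4361*u^3 + 8.074*u^2 - 6.5645*u + 0.6371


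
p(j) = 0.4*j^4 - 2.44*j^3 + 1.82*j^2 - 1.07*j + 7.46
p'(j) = 1.6*j^3 - 7.32*j^2 + 3.64*j - 1.07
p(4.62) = -17.01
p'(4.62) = 17.28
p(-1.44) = 21.78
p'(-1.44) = -26.27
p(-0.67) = 9.81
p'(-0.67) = -7.28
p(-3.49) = 196.42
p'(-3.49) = -170.95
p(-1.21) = 16.60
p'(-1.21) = -19.03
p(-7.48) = 2390.63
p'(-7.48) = -1107.47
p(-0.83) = 11.19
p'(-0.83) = -10.05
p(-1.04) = 13.75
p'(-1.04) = -14.57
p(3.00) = -12.85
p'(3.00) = -12.83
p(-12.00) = 12793.10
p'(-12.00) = -3863.63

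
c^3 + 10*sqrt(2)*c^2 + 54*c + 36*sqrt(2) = (c + sqrt(2))*(c + 3*sqrt(2))*(c + 6*sqrt(2))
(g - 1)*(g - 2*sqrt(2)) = g^2 - 2*sqrt(2)*g - g + 2*sqrt(2)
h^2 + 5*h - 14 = (h - 2)*(h + 7)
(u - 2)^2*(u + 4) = u^3 - 12*u + 16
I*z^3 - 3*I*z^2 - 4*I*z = z*(z - 4)*(I*z + I)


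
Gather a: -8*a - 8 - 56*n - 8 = -8*a - 56*n - 16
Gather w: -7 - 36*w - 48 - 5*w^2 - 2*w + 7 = -5*w^2 - 38*w - 48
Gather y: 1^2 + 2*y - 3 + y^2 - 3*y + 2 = y^2 - y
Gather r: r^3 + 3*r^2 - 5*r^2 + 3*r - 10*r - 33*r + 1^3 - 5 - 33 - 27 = r^3 - 2*r^2 - 40*r - 64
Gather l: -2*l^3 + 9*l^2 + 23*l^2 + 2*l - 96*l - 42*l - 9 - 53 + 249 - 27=-2*l^3 + 32*l^2 - 136*l + 160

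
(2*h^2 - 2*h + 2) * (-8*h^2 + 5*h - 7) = -16*h^4 + 26*h^3 - 40*h^2 + 24*h - 14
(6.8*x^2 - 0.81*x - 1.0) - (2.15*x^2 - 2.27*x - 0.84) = 4.65*x^2 + 1.46*x - 0.16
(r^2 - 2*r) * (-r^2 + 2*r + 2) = -r^4 + 4*r^3 - 2*r^2 - 4*r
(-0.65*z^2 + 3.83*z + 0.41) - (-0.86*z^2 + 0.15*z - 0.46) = 0.21*z^2 + 3.68*z + 0.87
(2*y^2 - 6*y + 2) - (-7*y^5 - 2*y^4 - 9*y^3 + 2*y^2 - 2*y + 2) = 7*y^5 + 2*y^4 + 9*y^3 - 4*y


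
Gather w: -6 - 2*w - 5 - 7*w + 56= 45 - 9*w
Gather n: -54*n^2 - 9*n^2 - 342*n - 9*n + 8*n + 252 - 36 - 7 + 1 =-63*n^2 - 343*n + 210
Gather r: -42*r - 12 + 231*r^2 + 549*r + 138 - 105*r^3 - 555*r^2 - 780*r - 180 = -105*r^3 - 324*r^2 - 273*r - 54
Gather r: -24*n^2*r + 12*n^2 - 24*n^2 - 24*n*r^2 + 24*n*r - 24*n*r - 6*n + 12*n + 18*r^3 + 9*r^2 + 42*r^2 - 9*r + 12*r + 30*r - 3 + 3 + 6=-12*n^2 + 6*n + 18*r^3 + r^2*(51 - 24*n) + r*(33 - 24*n^2) + 6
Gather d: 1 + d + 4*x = d + 4*x + 1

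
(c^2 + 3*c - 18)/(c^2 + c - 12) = (c + 6)/(c + 4)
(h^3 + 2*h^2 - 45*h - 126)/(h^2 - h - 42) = h + 3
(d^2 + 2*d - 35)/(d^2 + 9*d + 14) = (d - 5)/(d + 2)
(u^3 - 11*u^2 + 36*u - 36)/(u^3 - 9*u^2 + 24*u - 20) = (u^2 - 9*u + 18)/(u^2 - 7*u + 10)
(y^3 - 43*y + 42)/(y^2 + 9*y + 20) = (y^3 - 43*y + 42)/(y^2 + 9*y + 20)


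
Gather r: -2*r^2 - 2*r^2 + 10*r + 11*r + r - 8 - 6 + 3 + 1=-4*r^2 + 22*r - 10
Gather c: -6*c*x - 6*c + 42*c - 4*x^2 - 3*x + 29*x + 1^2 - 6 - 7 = c*(36 - 6*x) - 4*x^2 + 26*x - 12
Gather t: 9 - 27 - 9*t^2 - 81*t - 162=-9*t^2 - 81*t - 180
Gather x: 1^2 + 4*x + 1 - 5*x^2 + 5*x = -5*x^2 + 9*x + 2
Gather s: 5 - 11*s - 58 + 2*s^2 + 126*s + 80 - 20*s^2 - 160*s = -18*s^2 - 45*s + 27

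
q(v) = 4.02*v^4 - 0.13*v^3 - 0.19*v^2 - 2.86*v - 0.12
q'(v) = 16.08*v^3 - 0.39*v^2 - 0.38*v - 2.86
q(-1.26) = 13.57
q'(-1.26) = -35.17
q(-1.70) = 38.41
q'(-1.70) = -82.34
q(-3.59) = 681.45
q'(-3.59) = -750.52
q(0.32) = -1.02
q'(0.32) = -2.49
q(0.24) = -0.81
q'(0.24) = -2.75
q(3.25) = 432.61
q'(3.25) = 543.78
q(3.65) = 694.09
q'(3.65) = 772.48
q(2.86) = 256.07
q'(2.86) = 369.03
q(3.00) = 311.70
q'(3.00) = 426.65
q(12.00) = 83072.28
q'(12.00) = 27722.66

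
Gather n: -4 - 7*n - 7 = -7*n - 11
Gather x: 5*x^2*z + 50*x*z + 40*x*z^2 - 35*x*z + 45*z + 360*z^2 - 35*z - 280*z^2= 5*x^2*z + x*(40*z^2 + 15*z) + 80*z^2 + 10*z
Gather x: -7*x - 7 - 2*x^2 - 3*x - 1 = -2*x^2 - 10*x - 8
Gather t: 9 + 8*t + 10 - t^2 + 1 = -t^2 + 8*t + 20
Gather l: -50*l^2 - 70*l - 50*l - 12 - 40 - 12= -50*l^2 - 120*l - 64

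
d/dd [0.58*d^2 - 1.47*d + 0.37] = 1.16*d - 1.47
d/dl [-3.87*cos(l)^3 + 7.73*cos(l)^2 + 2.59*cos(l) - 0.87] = (11.61*cos(l)^2 - 15.46*cos(l) - 2.59)*sin(l)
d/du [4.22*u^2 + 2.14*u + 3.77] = 8.44*u + 2.14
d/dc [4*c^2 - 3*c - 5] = 8*c - 3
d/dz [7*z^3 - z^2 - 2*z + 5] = 21*z^2 - 2*z - 2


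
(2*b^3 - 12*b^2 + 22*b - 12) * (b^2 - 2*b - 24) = 2*b^5 - 16*b^4 - 2*b^3 + 232*b^2 - 504*b + 288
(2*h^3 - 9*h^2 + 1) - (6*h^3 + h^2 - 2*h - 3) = -4*h^3 - 10*h^2 + 2*h + 4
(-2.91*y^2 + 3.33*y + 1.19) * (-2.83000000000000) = 8.2353*y^2 - 9.4239*y - 3.3677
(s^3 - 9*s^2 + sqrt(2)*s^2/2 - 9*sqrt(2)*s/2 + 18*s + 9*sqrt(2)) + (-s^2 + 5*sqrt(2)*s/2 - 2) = s^3 - 10*s^2 + sqrt(2)*s^2/2 - 2*sqrt(2)*s + 18*s - 2 + 9*sqrt(2)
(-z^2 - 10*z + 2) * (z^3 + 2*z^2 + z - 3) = -z^5 - 12*z^4 - 19*z^3 - 3*z^2 + 32*z - 6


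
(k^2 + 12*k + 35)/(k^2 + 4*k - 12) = (k^2 + 12*k + 35)/(k^2 + 4*k - 12)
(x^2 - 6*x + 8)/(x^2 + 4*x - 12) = (x - 4)/(x + 6)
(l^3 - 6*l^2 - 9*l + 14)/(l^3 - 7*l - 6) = (l^2 - 8*l + 7)/(l^2 - 2*l - 3)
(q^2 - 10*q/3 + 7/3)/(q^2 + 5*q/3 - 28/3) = (q - 1)/(q + 4)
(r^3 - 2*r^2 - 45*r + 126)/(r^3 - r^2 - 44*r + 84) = (r - 3)/(r - 2)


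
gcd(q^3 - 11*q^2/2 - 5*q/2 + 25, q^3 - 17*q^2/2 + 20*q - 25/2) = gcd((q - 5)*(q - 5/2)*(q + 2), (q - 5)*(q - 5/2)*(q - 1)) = q^2 - 15*q/2 + 25/2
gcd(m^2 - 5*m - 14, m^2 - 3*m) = 1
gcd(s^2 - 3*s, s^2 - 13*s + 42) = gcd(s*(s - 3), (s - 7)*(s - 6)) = 1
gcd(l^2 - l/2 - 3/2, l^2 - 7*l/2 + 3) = l - 3/2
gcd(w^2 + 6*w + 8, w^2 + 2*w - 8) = w + 4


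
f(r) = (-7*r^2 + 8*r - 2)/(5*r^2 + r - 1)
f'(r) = (8 - 14*r)/(5*r^2 + r - 1) + (-10*r - 1)*(-7*r^2 + 8*r - 2)/(5*r^2 + r - 1)^2 = (-47*r^2 + 34*r - 6)/(25*r^4 + 10*r^3 - 9*r^2 - 2*r + 1)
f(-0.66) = -19.94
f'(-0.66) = -182.29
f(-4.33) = -1.90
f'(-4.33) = -0.13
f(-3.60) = -2.02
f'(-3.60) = -0.20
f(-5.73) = -1.76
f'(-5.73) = -0.07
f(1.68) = -0.56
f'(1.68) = -0.37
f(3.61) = -0.95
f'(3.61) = -0.11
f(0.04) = 1.78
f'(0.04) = -5.20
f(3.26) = -0.91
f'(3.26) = -0.13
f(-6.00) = -1.75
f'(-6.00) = -0.06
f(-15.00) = -1.53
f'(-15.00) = -0.00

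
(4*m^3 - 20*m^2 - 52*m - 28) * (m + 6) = 4*m^4 + 4*m^3 - 172*m^2 - 340*m - 168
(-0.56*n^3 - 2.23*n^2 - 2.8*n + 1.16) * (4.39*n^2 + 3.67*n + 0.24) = -2.4584*n^5 - 11.8449*n^4 - 20.6105*n^3 - 5.7188*n^2 + 3.5852*n + 0.2784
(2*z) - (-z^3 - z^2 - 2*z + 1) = z^3 + z^2 + 4*z - 1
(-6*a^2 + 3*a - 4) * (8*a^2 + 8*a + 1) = -48*a^4 - 24*a^3 - 14*a^2 - 29*a - 4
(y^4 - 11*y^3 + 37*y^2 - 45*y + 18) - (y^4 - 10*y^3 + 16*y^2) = -y^3 + 21*y^2 - 45*y + 18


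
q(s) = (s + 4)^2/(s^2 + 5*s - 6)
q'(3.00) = -0.89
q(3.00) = 2.72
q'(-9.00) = 0.03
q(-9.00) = 0.83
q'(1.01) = -35714.27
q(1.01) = 358.06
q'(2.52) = -1.54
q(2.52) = 3.28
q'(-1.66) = -0.47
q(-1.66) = -0.47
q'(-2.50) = -0.24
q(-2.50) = -0.18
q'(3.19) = -0.74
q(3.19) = 2.57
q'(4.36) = -0.31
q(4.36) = 2.01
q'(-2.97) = -0.16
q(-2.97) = -0.09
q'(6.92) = -0.10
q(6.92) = 1.56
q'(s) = (-2*s - 5)*(s + 4)^2/(s^2 + 5*s - 6)^2 + (2*s + 8)/(s^2 + 5*s - 6)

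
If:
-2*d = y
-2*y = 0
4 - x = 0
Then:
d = 0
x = 4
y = 0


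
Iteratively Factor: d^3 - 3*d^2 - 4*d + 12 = (d + 2)*(d^2 - 5*d + 6) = (d - 3)*(d + 2)*(d - 2)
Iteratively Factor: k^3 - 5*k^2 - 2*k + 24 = (k - 4)*(k^2 - k - 6) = (k - 4)*(k - 3)*(k + 2)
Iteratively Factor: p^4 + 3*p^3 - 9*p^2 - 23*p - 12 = (p - 3)*(p^3 + 6*p^2 + 9*p + 4) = (p - 3)*(p + 1)*(p^2 + 5*p + 4) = (p - 3)*(p + 1)*(p + 4)*(p + 1)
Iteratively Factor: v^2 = (v)*(v)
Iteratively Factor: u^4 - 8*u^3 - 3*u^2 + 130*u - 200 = (u - 5)*(u^3 - 3*u^2 - 18*u + 40) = (u - 5)*(u + 4)*(u^2 - 7*u + 10) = (u - 5)^2*(u + 4)*(u - 2)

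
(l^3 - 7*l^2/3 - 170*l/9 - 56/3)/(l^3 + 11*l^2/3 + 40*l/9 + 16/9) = (3*l^2 - 11*l - 42)/(3*l^2 + 7*l + 4)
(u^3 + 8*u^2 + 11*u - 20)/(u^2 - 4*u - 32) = (u^2 + 4*u - 5)/(u - 8)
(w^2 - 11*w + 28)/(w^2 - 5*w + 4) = (w - 7)/(w - 1)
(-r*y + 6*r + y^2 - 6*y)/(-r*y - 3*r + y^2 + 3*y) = (y - 6)/(y + 3)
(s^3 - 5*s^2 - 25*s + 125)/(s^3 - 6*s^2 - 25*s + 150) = (s - 5)/(s - 6)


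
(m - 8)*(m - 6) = m^2 - 14*m + 48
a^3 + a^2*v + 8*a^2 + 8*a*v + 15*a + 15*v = (a + 3)*(a + 5)*(a + v)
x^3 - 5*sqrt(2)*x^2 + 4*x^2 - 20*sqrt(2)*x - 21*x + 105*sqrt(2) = (x - 3)*(x + 7)*(x - 5*sqrt(2))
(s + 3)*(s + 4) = s^2 + 7*s + 12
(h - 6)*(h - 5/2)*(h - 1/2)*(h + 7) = h^4 - 2*h^3 - 175*h^2/4 + 509*h/4 - 105/2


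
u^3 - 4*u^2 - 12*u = u*(u - 6)*(u + 2)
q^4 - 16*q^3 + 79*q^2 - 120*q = q*(q - 8)*(q - 5)*(q - 3)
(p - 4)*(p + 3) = p^2 - p - 12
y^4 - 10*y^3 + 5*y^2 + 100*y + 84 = (y - 7)*(y - 6)*(y + 1)*(y + 2)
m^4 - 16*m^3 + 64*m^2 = m^2*(m - 8)^2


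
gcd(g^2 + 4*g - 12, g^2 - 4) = g - 2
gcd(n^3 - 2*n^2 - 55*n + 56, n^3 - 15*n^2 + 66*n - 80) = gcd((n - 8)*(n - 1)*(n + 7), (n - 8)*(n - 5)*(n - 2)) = n - 8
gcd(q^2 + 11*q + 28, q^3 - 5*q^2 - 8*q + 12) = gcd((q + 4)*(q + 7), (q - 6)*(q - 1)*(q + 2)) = 1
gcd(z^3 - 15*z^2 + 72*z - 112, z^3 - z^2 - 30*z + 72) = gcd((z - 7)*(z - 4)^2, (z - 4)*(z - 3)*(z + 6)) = z - 4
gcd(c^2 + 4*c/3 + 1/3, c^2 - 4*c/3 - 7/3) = c + 1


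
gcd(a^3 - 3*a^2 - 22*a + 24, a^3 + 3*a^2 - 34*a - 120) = a^2 - 2*a - 24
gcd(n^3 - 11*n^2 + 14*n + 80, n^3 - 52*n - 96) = n^2 - 6*n - 16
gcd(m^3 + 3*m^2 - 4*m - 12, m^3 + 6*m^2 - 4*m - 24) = m^2 - 4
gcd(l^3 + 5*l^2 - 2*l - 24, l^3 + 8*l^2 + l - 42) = l^2 + l - 6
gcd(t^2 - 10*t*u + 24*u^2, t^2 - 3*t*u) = 1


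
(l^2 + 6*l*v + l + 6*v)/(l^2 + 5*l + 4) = (l + 6*v)/(l + 4)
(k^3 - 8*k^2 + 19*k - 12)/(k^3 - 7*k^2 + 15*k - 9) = (k - 4)/(k - 3)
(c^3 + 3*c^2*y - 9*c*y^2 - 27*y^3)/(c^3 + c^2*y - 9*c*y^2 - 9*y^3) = (c + 3*y)/(c + y)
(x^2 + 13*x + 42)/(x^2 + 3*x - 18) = (x + 7)/(x - 3)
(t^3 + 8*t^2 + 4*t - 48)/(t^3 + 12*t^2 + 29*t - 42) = (t^2 + 2*t - 8)/(t^2 + 6*t - 7)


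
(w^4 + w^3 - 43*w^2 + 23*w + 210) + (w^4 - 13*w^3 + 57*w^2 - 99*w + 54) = 2*w^4 - 12*w^3 + 14*w^2 - 76*w + 264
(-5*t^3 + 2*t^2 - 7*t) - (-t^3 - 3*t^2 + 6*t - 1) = -4*t^3 + 5*t^2 - 13*t + 1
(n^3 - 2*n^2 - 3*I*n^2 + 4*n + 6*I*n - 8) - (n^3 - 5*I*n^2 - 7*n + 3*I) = -2*n^2 + 2*I*n^2 + 11*n + 6*I*n - 8 - 3*I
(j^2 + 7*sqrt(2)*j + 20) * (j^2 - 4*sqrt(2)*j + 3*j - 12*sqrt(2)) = j^4 + 3*j^3 + 3*sqrt(2)*j^3 - 36*j^2 + 9*sqrt(2)*j^2 - 80*sqrt(2)*j - 108*j - 240*sqrt(2)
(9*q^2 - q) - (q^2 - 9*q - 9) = 8*q^2 + 8*q + 9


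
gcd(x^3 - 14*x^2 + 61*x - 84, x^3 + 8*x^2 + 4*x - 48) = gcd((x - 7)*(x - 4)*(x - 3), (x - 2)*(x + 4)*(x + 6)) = 1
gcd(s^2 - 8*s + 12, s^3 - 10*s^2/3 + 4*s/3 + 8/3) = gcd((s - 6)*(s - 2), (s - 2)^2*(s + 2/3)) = s - 2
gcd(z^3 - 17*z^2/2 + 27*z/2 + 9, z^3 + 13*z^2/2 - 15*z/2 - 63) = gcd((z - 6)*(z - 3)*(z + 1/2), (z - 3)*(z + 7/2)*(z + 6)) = z - 3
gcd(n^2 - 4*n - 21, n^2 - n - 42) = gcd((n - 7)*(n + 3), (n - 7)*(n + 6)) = n - 7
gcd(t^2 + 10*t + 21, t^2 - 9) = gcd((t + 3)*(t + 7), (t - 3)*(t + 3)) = t + 3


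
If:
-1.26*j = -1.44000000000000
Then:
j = 1.14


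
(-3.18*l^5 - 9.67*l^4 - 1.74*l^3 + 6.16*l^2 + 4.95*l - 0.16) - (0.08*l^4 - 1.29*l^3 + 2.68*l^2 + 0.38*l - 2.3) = -3.18*l^5 - 9.75*l^4 - 0.45*l^3 + 3.48*l^2 + 4.57*l + 2.14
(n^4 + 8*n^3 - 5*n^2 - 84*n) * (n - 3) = n^5 + 5*n^4 - 29*n^3 - 69*n^2 + 252*n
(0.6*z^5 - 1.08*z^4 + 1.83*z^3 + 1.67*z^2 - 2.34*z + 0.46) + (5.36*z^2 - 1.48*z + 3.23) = 0.6*z^5 - 1.08*z^4 + 1.83*z^3 + 7.03*z^2 - 3.82*z + 3.69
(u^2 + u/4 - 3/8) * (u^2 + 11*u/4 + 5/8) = u^4 + 3*u^3 + 15*u^2/16 - 7*u/8 - 15/64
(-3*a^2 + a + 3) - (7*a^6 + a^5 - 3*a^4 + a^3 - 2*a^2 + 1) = -7*a^6 - a^5 + 3*a^4 - a^3 - a^2 + a + 2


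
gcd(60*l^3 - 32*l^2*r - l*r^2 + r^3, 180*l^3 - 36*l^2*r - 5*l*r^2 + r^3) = -30*l^2 + l*r + r^2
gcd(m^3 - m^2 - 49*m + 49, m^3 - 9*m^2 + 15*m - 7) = m^2 - 8*m + 7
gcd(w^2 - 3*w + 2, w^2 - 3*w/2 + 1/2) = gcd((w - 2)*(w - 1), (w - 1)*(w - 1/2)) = w - 1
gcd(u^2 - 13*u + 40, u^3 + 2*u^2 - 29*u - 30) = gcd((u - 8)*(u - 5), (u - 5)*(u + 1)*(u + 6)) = u - 5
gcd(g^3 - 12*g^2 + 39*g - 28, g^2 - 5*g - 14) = g - 7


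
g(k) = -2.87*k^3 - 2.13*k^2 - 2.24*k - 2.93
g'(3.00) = -92.51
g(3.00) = -106.31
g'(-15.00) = -1875.59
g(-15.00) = 9237.67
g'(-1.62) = -17.93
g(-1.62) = 7.31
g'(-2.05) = -29.69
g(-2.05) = 17.44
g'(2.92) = -88.09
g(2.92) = -99.09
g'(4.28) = -178.19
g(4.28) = -276.55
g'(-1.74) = -20.90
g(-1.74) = 9.64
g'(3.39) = -115.63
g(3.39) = -146.81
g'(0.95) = -14.06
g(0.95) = -9.44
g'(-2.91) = -62.75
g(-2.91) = 56.27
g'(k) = -8.61*k^2 - 4.26*k - 2.24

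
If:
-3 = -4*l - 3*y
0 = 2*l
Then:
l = 0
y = 1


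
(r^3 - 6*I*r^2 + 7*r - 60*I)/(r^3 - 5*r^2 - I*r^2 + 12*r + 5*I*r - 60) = (r - 5*I)/(r - 5)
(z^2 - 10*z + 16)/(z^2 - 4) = (z - 8)/(z + 2)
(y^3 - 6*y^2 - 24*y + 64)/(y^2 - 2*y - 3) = (-y^3 + 6*y^2 + 24*y - 64)/(-y^2 + 2*y + 3)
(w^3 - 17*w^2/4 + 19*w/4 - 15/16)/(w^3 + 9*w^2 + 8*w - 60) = (16*w^3 - 68*w^2 + 76*w - 15)/(16*(w^3 + 9*w^2 + 8*w - 60))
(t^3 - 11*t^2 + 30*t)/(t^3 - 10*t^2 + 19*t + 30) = t/(t + 1)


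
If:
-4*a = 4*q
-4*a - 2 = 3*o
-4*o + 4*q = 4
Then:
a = 1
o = -2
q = -1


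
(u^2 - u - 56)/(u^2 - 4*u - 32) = (u + 7)/(u + 4)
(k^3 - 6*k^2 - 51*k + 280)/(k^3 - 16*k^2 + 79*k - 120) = (k + 7)/(k - 3)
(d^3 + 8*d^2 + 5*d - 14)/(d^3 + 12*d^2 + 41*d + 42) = (d - 1)/(d + 3)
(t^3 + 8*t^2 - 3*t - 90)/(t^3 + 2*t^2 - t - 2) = (t^3 + 8*t^2 - 3*t - 90)/(t^3 + 2*t^2 - t - 2)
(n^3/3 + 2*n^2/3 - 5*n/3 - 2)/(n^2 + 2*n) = (n^3 + 2*n^2 - 5*n - 6)/(3*n*(n + 2))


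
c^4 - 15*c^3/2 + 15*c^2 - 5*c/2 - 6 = (c - 4)*(c - 3)*(c - 1)*(c + 1/2)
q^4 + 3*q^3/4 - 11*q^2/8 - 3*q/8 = q*(q - 1)*(q + 1/4)*(q + 3/2)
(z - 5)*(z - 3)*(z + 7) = z^3 - z^2 - 41*z + 105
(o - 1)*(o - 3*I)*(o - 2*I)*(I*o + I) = I*o^4 + 5*o^3 - 7*I*o^2 - 5*o + 6*I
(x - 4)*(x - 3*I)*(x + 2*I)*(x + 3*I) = x^4 - 4*x^3 + 2*I*x^3 + 9*x^2 - 8*I*x^2 - 36*x + 18*I*x - 72*I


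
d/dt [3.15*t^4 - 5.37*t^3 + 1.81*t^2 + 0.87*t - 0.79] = 12.6*t^3 - 16.11*t^2 + 3.62*t + 0.87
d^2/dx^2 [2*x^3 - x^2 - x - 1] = 12*x - 2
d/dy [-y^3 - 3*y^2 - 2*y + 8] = -3*y^2 - 6*y - 2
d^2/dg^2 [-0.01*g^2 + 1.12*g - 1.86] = -0.0200000000000000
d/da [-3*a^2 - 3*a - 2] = -6*a - 3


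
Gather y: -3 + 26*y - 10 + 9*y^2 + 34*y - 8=9*y^2 + 60*y - 21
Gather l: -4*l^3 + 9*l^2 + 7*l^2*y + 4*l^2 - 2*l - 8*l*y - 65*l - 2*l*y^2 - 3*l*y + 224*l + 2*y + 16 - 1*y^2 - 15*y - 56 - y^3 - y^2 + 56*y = -4*l^3 + l^2*(7*y + 13) + l*(-2*y^2 - 11*y + 157) - y^3 - 2*y^2 + 43*y - 40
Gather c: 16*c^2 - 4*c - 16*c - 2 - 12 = 16*c^2 - 20*c - 14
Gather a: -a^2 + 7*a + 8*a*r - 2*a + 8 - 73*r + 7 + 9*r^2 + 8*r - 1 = -a^2 + a*(8*r + 5) + 9*r^2 - 65*r + 14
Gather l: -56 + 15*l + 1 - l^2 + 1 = -l^2 + 15*l - 54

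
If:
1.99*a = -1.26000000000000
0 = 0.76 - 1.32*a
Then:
No Solution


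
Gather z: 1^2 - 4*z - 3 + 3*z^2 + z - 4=3*z^2 - 3*z - 6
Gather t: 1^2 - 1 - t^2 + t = -t^2 + t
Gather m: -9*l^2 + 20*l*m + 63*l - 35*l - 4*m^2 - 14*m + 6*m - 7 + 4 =-9*l^2 + 28*l - 4*m^2 + m*(20*l - 8) - 3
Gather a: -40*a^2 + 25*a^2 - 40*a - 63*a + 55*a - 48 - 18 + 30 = -15*a^2 - 48*a - 36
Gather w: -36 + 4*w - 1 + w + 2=5*w - 35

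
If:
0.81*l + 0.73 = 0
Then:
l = -0.90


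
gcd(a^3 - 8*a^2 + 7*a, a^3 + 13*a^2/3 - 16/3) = a - 1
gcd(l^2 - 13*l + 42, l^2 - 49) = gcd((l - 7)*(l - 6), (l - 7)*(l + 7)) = l - 7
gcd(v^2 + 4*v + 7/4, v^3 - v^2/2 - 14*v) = v + 7/2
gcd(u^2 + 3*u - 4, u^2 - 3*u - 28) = u + 4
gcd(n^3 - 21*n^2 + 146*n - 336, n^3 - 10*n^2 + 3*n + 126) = n^2 - 13*n + 42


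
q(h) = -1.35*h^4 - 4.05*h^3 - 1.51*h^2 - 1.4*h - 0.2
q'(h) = -5.4*h^3 - 12.15*h^2 - 3.02*h - 1.4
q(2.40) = -113.03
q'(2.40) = -153.28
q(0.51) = -1.94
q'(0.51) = -6.82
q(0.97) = -7.87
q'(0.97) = -20.69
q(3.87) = -565.79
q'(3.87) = -508.04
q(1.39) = -20.98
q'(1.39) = -43.58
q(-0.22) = 0.07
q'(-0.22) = -1.27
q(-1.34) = 4.36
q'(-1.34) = -6.18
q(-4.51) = -211.60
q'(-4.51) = 260.45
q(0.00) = -0.20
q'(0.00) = -1.40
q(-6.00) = -920.96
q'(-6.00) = 745.72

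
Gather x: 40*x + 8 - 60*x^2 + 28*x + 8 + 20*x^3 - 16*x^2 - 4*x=20*x^3 - 76*x^2 + 64*x + 16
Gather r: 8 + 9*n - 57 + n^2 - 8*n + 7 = n^2 + n - 42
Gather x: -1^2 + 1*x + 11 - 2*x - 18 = -x - 8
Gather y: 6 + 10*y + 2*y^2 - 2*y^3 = -2*y^3 + 2*y^2 + 10*y + 6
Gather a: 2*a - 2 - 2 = 2*a - 4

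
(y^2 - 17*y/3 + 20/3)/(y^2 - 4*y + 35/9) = 3*(y - 4)/(3*y - 7)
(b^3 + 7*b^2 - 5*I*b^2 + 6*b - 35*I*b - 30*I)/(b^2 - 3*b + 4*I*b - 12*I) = (b^3 + b^2*(7 - 5*I) + b*(6 - 35*I) - 30*I)/(b^2 + b*(-3 + 4*I) - 12*I)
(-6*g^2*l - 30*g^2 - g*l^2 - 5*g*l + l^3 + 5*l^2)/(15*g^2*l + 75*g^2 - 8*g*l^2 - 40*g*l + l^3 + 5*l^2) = (-2*g - l)/(5*g - l)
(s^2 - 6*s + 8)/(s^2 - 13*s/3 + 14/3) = 3*(s - 4)/(3*s - 7)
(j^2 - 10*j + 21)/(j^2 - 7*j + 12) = (j - 7)/(j - 4)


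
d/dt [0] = 0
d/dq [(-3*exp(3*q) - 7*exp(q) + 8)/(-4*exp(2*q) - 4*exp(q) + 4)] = (-(2*exp(q) + 1)*(3*exp(3*q) + 7*exp(q) - 8) + (9*exp(2*q) + 7)*(exp(2*q) + exp(q) - 1))*exp(q)/(4*(exp(2*q) + exp(q) - 1)^2)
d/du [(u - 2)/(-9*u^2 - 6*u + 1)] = (9*u^2 - 36*u - 11)/(81*u^4 + 108*u^3 + 18*u^2 - 12*u + 1)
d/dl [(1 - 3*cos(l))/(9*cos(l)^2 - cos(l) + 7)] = (27*sin(l)^2 + 18*cos(l) - 7)*sin(l)/(9*sin(l)^2 + cos(l) - 16)^2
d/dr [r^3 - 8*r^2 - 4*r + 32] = 3*r^2 - 16*r - 4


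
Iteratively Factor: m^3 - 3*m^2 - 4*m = (m - 4)*(m^2 + m) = (m - 4)*(m + 1)*(m)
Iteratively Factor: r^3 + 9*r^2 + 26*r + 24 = (r + 2)*(r^2 + 7*r + 12) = (r + 2)*(r + 4)*(r + 3)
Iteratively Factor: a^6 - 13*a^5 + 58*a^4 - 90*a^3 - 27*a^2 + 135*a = (a - 5)*(a^5 - 8*a^4 + 18*a^3 - 27*a) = (a - 5)*(a - 3)*(a^4 - 5*a^3 + 3*a^2 + 9*a) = (a - 5)*(a - 3)^2*(a^3 - 2*a^2 - 3*a) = a*(a - 5)*(a - 3)^2*(a^2 - 2*a - 3) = a*(a - 5)*(a - 3)^2*(a + 1)*(a - 3)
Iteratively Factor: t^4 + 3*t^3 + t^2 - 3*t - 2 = (t + 1)*(t^3 + 2*t^2 - t - 2) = (t + 1)^2*(t^2 + t - 2) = (t + 1)^2*(t + 2)*(t - 1)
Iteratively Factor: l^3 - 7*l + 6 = (l + 3)*(l^2 - 3*l + 2) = (l - 2)*(l + 3)*(l - 1)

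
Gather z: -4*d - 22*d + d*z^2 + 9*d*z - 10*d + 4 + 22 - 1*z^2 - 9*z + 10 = -36*d + z^2*(d - 1) + z*(9*d - 9) + 36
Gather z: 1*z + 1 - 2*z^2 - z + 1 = 2 - 2*z^2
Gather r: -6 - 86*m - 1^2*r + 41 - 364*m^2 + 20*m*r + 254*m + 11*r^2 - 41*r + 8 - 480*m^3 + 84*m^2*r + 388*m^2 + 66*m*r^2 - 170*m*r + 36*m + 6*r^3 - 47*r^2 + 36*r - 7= -480*m^3 + 24*m^2 + 204*m + 6*r^3 + r^2*(66*m - 36) + r*(84*m^2 - 150*m - 6) + 36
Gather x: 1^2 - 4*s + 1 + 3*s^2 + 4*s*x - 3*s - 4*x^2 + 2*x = 3*s^2 - 7*s - 4*x^2 + x*(4*s + 2) + 2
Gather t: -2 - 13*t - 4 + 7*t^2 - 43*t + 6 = 7*t^2 - 56*t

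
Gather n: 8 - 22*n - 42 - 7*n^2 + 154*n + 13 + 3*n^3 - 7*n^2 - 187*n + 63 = 3*n^3 - 14*n^2 - 55*n + 42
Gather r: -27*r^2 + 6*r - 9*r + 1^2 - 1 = -27*r^2 - 3*r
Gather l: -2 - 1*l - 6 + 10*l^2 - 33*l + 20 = 10*l^2 - 34*l + 12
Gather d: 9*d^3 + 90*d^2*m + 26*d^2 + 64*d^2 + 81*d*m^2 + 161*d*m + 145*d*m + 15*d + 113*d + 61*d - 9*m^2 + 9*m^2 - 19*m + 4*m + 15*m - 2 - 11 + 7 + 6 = 9*d^3 + d^2*(90*m + 90) + d*(81*m^2 + 306*m + 189)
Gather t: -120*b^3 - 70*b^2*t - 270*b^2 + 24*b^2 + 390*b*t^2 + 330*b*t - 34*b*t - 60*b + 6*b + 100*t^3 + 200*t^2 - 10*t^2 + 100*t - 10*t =-120*b^3 - 246*b^2 - 54*b + 100*t^3 + t^2*(390*b + 190) + t*(-70*b^2 + 296*b + 90)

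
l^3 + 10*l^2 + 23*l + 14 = (l + 1)*(l + 2)*(l + 7)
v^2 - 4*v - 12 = (v - 6)*(v + 2)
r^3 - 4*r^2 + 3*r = r*(r - 3)*(r - 1)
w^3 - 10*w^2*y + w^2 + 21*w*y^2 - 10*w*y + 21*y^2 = (w + 1)*(w - 7*y)*(w - 3*y)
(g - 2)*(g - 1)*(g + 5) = g^3 + 2*g^2 - 13*g + 10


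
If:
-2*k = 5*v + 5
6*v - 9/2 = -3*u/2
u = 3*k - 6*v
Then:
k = 5/19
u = 141/19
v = -21/19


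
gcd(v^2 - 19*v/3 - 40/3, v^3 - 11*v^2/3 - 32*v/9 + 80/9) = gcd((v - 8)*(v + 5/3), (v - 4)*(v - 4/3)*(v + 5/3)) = v + 5/3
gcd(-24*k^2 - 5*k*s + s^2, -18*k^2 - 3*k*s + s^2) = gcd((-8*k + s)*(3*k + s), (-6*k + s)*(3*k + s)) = 3*k + s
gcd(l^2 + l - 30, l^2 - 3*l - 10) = l - 5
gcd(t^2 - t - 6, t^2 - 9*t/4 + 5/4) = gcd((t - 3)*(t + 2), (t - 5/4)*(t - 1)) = 1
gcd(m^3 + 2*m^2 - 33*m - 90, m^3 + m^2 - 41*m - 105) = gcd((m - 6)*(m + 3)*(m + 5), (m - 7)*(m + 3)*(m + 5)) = m^2 + 8*m + 15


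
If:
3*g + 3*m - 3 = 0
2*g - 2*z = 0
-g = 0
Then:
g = 0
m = 1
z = 0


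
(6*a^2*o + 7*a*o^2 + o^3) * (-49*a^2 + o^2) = -294*a^4*o - 343*a^3*o^2 - 43*a^2*o^3 + 7*a*o^4 + o^5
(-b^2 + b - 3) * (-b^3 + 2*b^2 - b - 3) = b^5 - 3*b^4 + 6*b^3 - 4*b^2 + 9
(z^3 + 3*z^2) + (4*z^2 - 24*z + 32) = z^3 + 7*z^2 - 24*z + 32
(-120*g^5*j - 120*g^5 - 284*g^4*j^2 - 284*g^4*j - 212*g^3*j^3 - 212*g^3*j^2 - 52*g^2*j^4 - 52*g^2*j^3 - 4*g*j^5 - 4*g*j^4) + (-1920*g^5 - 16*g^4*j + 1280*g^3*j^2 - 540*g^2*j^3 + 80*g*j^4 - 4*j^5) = -120*g^5*j - 2040*g^5 - 284*g^4*j^2 - 300*g^4*j - 212*g^3*j^3 + 1068*g^3*j^2 - 52*g^2*j^4 - 592*g^2*j^3 - 4*g*j^5 + 76*g*j^4 - 4*j^5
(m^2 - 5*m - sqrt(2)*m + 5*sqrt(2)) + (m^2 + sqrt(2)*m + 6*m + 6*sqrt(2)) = 2*m^2 + m + 11*sqrt(2)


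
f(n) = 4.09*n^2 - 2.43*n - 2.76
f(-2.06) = 19.60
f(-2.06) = 19.60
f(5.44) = 105.06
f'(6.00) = 46.65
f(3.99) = 52.66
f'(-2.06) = -19.28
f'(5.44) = 42.07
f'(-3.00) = -26.97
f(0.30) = -3.12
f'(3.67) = 27.59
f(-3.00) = 41.34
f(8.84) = 295.37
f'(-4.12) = -36.13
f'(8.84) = 69.88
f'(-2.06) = -19.28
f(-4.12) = 76.68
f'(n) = 8.18*n - 2.43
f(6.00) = 129.90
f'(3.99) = 30.21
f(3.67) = 43.41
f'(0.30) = 0.02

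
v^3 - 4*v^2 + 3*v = v*(v - 3)*(v - 1)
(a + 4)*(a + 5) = a^2 + 9*a + 20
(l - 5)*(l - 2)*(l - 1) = l^3 - 8*l^2 + 17*l - 10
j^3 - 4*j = j*(j - 2)*(j + 2)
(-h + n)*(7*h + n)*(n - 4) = -7*h^2*n + 28*h^2 + 6*h*n^2 - 24*h*n + n^3 - 4*n^2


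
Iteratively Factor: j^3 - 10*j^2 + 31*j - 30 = (j - 2)*(j^2 - 8*j + 15) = (j - 5)*(j - 2)*(j - 3)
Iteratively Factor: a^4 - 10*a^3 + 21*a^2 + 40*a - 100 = (a - 5)*(a^3 - 5*a^2 - 4*a + 20) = (a - 5)^2*(a^2 - 4) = (a - 5)^2*(a - 2)*(a + 2)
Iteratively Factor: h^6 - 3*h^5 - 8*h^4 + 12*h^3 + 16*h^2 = (h + 1)*(h^5 - 4*h^4 - 4*h^3 + 16*h^2) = (h - 4)*(h + 1)*(h^4 - 4*h^2) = (h - 4)*(h - 2)*(h + 1)*(h^3 + 2*h^2) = h*(h - 4)*(h - 2)*(h + 1)*(h^2 + 2*h) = h*(h - 4)*(h - 2)*(h + 1)*(h + 2)*(h)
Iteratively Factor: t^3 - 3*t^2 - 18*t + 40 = (t - 2)*(t^2 - t - 20) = (t - 2)*(t + 4)*(t - 5)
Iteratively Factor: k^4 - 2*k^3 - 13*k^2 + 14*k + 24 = (k + 3)*(k^3 - 5*k^2 + 2*k + 8) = (k - 4)*(k + 3)*(k^2 - k - 2) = (k - 4)*(k + 1)*(k + 3)*(k - 2)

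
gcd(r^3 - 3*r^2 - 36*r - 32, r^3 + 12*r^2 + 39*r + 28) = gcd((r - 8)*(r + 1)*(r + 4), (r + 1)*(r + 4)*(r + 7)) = r^2 + 5*r + 4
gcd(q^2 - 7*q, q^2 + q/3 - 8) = 1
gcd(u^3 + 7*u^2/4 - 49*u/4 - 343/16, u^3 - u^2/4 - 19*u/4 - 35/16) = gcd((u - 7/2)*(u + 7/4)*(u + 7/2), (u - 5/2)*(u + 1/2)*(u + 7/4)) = u + 7/4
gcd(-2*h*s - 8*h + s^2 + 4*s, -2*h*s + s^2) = -2*h + s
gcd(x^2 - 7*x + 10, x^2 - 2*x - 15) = x - 5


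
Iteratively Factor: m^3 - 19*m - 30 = (m + 2)*(m^2 - 2*m - 15) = (m - 5)*(m + 2)*(m + 3)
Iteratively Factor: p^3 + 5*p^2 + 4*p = (p + 1)*(p^2 + 4*p) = p*(p + 1)*(p + 4)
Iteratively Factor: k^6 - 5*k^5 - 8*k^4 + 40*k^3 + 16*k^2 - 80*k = (k - 2)*(k^5 - 3*k^4 - 14*k^3 + 12*k^2 + 40*k) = (k - 2)*(k + 2)*(k^4 - 5*k^3 - 4*k^2 + 20*k) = (k - 5)*(k - 2)*(k + 2)*(k^3 - 4*k) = (k - 5)*(k - 2)*(k + 2)^2*(k^2 - 2*k) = k*(k - 5)*(k - 2)*(k + 2)^2*(k - 2)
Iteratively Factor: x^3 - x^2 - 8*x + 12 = (x - 2)*(x^2 + x - 6) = (x - 2)*(x + 3)*(x - 2)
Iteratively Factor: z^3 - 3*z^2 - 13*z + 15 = (z + 3)*(z^2 - 6*z + 5) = (z - 5)*(z + 3)*(z - 1)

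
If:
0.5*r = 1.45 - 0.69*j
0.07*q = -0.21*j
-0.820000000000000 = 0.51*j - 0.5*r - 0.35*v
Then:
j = 0.291666666666667*v + 0.525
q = -0.875*v - 1.575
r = 2.1755 - 0.4025*v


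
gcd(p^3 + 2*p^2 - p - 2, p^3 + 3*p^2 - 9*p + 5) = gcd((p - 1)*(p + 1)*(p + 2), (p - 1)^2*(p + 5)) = p - 1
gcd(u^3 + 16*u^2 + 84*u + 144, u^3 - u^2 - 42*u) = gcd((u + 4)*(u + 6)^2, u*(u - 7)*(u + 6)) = u + 6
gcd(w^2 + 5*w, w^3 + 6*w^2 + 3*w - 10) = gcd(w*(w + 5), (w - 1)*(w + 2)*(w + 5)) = w + 5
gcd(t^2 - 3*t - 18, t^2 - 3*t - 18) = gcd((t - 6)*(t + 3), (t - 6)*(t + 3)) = t^2 - 3*t - 18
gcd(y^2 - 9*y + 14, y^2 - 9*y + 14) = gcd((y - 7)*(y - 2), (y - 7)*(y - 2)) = y^2 - 9*y + 14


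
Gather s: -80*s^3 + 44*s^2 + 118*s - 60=-80*s^3 + 44*s^2 + 118*s - 60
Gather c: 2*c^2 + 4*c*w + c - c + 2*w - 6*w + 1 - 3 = 2*c^2 + 4*c*w - 4*w - 2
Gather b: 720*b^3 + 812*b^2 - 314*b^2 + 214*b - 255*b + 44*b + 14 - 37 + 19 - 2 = 720*b^3 + 498*b^2 + 3*b - 6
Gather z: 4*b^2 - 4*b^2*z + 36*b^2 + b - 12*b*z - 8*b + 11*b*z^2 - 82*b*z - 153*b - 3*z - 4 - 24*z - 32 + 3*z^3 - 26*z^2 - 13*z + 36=40*b^2 - 160*b + 3*z^3 + z^2*(11*b - 26) + z*(-4*b^2 - 94*b - 40)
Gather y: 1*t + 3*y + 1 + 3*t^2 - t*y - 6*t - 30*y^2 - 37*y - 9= 3*t^2 - 5*t - 30*y^2 + y*(-t - 34) - 8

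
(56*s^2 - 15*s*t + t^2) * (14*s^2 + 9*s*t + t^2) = 784*s^4 + 294*s^3*t - 65*s^2*t^2 - 6*s*t^3 + t^4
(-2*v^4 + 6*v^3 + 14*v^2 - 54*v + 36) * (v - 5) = -2*v^5 + 16*v^4 - 16*v^3 - 124*v^2 + 306*v - 180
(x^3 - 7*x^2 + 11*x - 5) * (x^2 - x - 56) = x^5 - 8*x^4 - 38*x^3 + 376*x^2 - 611*x + 280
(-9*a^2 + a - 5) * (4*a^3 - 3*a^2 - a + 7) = -36*a^5 + 31*a^4 - 14*a^3 - 49*a^2 + 12*a - 35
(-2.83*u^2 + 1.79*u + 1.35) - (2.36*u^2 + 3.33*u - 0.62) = -5.19*u^2 - 1.54*u + 1.97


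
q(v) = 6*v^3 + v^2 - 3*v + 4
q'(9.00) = 1473.00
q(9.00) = 4432.00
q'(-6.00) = 633.00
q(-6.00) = -1238.00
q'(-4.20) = 306.12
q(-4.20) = -410.29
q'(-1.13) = 17.72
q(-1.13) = 0.01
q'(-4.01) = 278.42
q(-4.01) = -354.78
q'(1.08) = 20.16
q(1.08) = 9.48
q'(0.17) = -2.14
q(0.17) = 3.55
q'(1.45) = 37.74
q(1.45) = 20.04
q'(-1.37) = 28.04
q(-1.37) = -5.44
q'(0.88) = 12.70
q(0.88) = 6.22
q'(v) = 18*v^2 + 2*v - 3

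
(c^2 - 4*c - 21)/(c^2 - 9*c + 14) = (c + 3)/(c - 2)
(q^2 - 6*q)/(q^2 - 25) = q*(q - 6)/(q^2 - 25)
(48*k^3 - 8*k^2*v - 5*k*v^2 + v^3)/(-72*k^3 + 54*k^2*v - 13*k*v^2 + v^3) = (-12*k^2 - k*v + v^2)/(18*k^2 - 9*k*v + v^2)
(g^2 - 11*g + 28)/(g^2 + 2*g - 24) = (g - 7)/(g + 6)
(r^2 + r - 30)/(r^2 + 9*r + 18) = (r - 5)/(r + 3)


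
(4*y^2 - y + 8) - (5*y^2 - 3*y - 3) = -y^2 + 2*y + 11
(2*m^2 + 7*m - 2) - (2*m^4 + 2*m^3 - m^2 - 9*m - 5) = -2*m^4 - 2*m^3 + 3*m^2 + 16*m + 3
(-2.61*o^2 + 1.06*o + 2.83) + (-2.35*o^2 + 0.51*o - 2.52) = -4.96*o^2 + 1.57*o + 0.31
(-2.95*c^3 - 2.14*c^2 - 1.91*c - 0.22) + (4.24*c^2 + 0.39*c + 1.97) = -2.95*c^3 + 2.1*c^2 - 1.52*c + 1.75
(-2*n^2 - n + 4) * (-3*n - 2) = 6*n^3 + 7*n^2 - 10*n - 8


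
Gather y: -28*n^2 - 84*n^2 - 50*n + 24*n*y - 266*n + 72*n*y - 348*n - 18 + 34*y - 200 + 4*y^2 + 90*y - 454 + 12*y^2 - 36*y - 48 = -112*n^2 - 664*n + 16*y^2 + y*(96*n + 88) - 720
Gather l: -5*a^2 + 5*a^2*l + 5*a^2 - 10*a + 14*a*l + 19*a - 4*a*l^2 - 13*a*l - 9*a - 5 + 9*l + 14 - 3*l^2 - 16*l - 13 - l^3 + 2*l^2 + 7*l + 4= -l^3 + l^2*(-4*a - 1) + l*(5*a^2 + a)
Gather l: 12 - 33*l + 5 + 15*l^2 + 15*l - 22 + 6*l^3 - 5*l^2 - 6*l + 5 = 6*l^3 + 10*l^2 - 24*l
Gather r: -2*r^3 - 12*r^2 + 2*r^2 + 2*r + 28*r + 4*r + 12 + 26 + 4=-2*r^3 - 10*r^2 + 34*r + 42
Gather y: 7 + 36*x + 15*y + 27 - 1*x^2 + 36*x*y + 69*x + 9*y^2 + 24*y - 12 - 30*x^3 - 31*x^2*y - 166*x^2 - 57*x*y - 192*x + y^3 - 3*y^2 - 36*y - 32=-30*x^3 - 167*x^2 - 87*x + y^3 + 6*y^2 + y*(-31*x^2 - 21*x + 3) - 10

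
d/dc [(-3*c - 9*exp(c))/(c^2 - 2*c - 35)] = 3*(2*(c - 1)*(c + 3*exp(c)) + (3*exp(c) + 1)*(-c^2 + 2*c + 35))/(-c^2 + 2*c + 35)^2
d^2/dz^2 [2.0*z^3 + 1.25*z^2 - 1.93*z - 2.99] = 12.0*z + 2.5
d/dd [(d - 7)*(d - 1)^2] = 3*(d - 5)*(d - 1)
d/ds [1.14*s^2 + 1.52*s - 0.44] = 2.28*s + 1.52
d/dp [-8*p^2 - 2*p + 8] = -16*p - 2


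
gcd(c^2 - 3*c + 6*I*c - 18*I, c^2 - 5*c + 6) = c - 3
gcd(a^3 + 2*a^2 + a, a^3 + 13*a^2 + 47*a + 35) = a + 1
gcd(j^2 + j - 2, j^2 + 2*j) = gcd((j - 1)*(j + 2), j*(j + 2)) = j + 2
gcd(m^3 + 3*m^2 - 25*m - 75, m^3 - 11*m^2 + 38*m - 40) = m - 5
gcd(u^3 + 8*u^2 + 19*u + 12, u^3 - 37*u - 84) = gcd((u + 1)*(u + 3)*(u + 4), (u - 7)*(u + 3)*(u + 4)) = u^2 + 7*u + 12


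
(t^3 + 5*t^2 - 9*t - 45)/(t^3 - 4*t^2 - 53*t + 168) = (t^2 + 8*t + 15)/(t^2 - t - 56)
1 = 1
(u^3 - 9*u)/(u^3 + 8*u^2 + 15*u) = (u - 3)/(u + 5)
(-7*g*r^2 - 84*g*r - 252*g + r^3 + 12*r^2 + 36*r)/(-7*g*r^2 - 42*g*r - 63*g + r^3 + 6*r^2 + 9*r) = (r^2 + 12*r + 36)/(r^2 + 6*r + 9)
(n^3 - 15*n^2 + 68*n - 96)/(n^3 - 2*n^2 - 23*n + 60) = (n - 8)/(n + 5)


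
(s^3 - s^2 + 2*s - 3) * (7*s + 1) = 7*s^4 - 6*s^3 + 13*s^2 - 19*s - 3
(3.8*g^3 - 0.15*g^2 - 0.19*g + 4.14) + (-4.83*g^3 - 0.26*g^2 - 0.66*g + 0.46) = -1.03*g^3 - 0.41*g^2 - 0.85*g + 4.6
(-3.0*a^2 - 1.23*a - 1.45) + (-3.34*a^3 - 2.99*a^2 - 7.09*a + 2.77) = -3.34*a^3 - 5.99*a^2 - 8.32*a + 1.32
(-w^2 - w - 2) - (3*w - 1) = -w^2 - 4*w - 1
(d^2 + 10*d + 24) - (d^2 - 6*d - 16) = 16*d + 40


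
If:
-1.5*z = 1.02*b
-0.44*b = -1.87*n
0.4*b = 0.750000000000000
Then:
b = 1.88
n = 0.44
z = -1.28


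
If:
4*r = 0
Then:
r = 0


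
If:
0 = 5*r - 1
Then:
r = 1/5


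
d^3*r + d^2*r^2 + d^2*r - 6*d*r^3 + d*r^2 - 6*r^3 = (d - 2*r)*(d + 3*r)*(d*r + r)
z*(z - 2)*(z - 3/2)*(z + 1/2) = z^4 - 3*z^3 + 5*z^2/4 + 3*z/2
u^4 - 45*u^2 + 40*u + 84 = (u - 6)*(u - 2)*(u + 1)*(u + 7)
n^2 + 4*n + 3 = (n + 1)*(n + 3)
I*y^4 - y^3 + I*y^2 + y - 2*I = (y - 1)*(y - I)*(y + 2*I)*(I*y + I)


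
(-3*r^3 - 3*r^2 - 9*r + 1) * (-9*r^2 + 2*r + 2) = 27*r^5 + 21*r^4 + 69*r^3 - 33*r^2 - 16*r + 2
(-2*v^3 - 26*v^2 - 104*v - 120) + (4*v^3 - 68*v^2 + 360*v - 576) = 2*v^3 - 94*v^2 + 256*v - 696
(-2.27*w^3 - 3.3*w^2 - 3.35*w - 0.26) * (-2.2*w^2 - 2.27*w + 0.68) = 4.994*w^5 + 12.4129*w^4 + 13.3174*w^3 + 5.9325*w^2 - 1.6878*w - 0.1768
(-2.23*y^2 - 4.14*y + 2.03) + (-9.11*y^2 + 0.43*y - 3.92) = -11.34*y^2 - 3.71*y - 1.89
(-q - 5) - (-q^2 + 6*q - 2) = q^2 - 7*q - 3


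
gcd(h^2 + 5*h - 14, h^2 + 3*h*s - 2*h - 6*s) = h - 2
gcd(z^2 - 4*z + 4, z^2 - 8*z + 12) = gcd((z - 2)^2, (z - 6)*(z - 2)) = z - 2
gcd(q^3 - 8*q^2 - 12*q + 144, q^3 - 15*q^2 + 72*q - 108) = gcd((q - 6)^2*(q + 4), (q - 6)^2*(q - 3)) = q^2 - 12*q + 36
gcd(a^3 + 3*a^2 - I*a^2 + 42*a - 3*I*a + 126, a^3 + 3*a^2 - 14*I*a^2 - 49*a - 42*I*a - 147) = a^2 + a*(3 - 7*I) - 21*I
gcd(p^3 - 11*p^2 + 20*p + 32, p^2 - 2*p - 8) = p - 4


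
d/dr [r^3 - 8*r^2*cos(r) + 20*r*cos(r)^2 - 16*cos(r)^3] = 8*r^2*sin(r) + 3*r^2 - 20*r*sin(2*r) - 16*r*cos(r) + 48*sin(r)*cos(r)^2 + 20*cos(r)^2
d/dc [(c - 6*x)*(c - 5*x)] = 2*c - 11*x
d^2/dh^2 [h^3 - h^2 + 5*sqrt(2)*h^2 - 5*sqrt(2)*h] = 6*h - 2 + 10*sqrt(2)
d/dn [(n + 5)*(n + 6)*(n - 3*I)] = 3*n^2 + n*(22 - 6*I) + 30 - 33*I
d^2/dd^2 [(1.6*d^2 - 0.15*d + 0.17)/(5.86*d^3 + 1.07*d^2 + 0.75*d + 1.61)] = (109.88672*d^6 - 30.90564*d^5 + 22.217604*d^4 - 195.873066*d^3 + 6.095058*d^2 - 7.254312*d + 8.262502)/(201.230056*d^9 + 110.230116*d^8 + 97.391442*d^7 + 195.301211*d^6 + 73.034907*d^5 + 49.791192*d^4 + 53.743143*d^3 + 11.037516*d^2 + 5.832225*d + 4.173281)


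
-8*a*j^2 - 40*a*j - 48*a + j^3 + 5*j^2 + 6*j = (-8*a + j)*(j + 2)*(j + 3)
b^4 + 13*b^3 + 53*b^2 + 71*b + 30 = (b + 1)^2*(b + 5)*(b + 6)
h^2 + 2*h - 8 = (h - 2)*(h + 4)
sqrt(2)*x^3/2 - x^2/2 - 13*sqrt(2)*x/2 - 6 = (x - 3*sqrt(2))*(x + 2*sqrt(2))*(sqrt(2)*x/2 + 1/2)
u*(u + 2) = u^2 + 2*u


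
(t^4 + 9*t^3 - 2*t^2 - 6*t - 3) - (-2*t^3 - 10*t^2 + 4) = t^4 + 11*t^3 + 8*t^2 - 6*t - 7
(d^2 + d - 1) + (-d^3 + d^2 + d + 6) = -d^3 + 2*d^2 + 2*d + 5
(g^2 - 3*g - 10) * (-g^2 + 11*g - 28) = -g^4 + 14*g^3 - 51*g^2 - 26*g + 280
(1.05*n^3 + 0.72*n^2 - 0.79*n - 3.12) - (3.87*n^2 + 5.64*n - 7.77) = 1.05*n^3 - 3.15*n^2 - 6.43*n + 4.65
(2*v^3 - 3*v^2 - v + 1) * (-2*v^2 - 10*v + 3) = -4*v^5 - 14*v^4 + 38*v^3 - v^2 - 13*v + 3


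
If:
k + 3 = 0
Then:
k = -3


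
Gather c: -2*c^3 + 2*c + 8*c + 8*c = -2*c^3 + 18*c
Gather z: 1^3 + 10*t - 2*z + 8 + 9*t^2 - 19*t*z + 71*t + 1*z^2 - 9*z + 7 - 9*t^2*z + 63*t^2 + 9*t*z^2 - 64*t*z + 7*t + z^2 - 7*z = 72*t^2 + 88*t + z^2*(9*t + 2) + z*(-9*t^2 - 83*t - 18) + 16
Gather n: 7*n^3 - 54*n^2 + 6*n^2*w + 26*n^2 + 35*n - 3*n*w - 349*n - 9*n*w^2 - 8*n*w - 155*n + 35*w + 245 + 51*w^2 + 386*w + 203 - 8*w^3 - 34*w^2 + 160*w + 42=7*n^3 + n^2*(6*w - 28) + n*(-9*w^2 - 11*w - 469) - 8*w^3 + 17*w^2 + 581*w + 490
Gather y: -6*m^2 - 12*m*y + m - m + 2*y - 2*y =-6*m^2 - 12*m*y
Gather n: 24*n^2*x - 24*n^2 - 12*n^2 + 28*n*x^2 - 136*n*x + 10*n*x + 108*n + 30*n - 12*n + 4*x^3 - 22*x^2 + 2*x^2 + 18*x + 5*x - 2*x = n^2*(24*x - 36) + n*(28*x^2 - 126*x + 126) + 4*x^3 - 20*x^2 + 21*x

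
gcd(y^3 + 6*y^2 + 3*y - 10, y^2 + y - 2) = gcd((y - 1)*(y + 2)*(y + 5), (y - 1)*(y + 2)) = y^2 + y - 2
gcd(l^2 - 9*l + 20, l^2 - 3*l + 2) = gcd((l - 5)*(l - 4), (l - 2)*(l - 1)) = 1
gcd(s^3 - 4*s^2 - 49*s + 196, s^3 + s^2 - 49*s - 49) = s^2 - 49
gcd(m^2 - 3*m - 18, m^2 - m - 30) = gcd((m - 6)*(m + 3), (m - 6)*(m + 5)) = m - 6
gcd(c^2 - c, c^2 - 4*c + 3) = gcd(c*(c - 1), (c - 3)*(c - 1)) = c - 1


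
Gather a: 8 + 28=36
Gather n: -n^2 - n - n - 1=-n^2 - 2*n - 1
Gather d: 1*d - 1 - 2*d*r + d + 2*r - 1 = d*(2 - 2*r) + 2*r - 2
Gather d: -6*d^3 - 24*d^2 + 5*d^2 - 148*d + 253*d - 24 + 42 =-6*d^3 - 19*d^2 + 105*d + 18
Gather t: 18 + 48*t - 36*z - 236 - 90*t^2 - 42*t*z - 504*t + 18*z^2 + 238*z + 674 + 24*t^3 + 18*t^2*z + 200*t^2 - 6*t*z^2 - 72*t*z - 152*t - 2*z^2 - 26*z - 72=24*t^3 + t^2*(18*z + 110) + t*(-6*z^2 - 114*z - 608) + 16*z^2 + 176*z + 384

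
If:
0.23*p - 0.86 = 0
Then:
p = 3.74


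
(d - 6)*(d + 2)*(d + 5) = d^3 + d^2 - 32*d - 60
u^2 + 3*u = u*(u + 3)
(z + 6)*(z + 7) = z^2 + 13*z + 42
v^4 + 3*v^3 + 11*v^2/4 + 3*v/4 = v*(v + 1/2)*(v + 1)*(v + 3/2)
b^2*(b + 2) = b^3 + 2*b^2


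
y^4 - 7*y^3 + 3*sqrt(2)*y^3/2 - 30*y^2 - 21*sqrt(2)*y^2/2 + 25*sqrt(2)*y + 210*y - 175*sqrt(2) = (y - 7)*(y - 5*sqrt(2)/2)*(y - sqrt(2))*(y + 5*sqrt(2))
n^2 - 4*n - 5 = (n - 5)*(n + 1)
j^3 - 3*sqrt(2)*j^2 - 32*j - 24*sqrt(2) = (j - 6*sqrt(2))*(j + sqrt(2))*(j + 2*sqrt(2))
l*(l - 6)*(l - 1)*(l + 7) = l^4 - 43*l^2 + 42*l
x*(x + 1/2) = x^2 + x/2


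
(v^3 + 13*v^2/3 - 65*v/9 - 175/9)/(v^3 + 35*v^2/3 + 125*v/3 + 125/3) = (v - 7/3)/(v + 5)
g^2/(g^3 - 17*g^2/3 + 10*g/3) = 3*g/(3*g^2 - 17*g + 10)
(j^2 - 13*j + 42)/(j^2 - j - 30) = (j - 7)/(j + 5)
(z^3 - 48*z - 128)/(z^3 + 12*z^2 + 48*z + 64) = (z - 8)/(z + 4)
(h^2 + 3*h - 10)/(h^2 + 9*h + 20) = (h - 2)/(h + 4)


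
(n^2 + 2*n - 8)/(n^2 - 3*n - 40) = (-n^2 - 2*n + 8)/(-n^2 + 3*n + 40)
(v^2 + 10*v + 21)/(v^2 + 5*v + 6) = (v + 7)/(v + 2)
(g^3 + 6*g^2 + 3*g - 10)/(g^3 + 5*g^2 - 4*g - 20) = (g - 1)/(g - 2)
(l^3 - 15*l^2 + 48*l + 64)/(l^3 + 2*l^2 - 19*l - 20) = (l^2 - 16*l + 64)/(l^2 + l - 20)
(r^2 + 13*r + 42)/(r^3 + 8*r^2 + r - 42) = (r + 6)/(r^2 + r - 6)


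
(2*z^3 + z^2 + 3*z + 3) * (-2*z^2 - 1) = -4*z^5 - 2*z^4 - 8*z^3 - 7*z^2 - 3*z - 3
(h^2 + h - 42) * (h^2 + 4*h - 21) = h^4 + 5*h^3 - 59*h^2 - 189*h + 882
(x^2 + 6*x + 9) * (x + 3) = x^3 + 9*x^2 + 27*x + 27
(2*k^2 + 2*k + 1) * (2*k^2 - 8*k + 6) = 4*k^4 - 12*k^3 - 2*k^2 + 4*k + 6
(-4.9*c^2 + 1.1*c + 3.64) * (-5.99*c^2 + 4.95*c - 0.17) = 29.351*c^4 - 30.844*c^3 - 15.5256*c^2 + 17.831*c - 0.6188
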